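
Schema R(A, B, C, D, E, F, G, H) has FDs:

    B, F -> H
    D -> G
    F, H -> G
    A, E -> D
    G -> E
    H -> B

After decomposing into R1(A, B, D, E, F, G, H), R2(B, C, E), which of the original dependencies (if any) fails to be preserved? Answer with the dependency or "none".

none

B, F → H lies within R1.
D → G lies within R1.
F, H → G lies within R1.
A, E → D lies within R1.
G → E lies within R1.
H → B lies within R1.
Every dependency is enforceable on the fragments, so the decomposition is dependency-preserving.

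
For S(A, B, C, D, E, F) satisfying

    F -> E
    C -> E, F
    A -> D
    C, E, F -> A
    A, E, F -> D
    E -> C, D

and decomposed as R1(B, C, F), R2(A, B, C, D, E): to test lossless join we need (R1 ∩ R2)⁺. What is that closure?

R1 ∩ R2 = {B, C}.
C → E, F applies, adding E, F
C, E, F → A applies, adding A
A, E, F → D applies, adding D
Closure: {A, B, C, D, E, F}.

A, B, C, D, E, F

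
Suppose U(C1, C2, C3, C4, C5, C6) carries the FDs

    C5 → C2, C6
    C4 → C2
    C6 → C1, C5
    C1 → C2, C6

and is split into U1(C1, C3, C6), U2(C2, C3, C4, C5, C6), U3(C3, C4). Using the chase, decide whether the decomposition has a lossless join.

Chase test. Columns are C1, C2, C3, C4, C5, C6; row i has aⱼ where attribute j ∈ Ui, else bᵢⱼ.
Initial tableau (one row per fragment):
  row 1: a1 b12 a3 b14 b15 a6
  row 2: b21 a2 a3 a4 a5 a6
  row 3: b31 b32 a3 a4 b35 b36
Rows 2 and 3 agree on C4; apply C4→C2 and equate their C2 entries.
Rows 1 and 2 agree on C6; apply C6→C1, C5 and equate their C1, C5 entries.
Rows 1 and 2 agree on C1; apply C1→C2, C6 and equate their C2, C6 entries.
Row 2 is now all distinguished symbols — the join is lossless.

Yes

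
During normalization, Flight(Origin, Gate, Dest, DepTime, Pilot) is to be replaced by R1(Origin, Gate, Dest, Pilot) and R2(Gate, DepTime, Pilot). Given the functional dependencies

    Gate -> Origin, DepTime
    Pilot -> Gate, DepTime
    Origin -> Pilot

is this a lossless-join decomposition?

Yes

Common attributes: R1 ∩ R2 = {Gate, Pilot}.
Closure of {Gate, Pilot}: Gate → Origin, DepTime applies, adding Origin, DepTime. So (Gate, Pilot)⁺ = {Origin, Gate, DepTime, Pilot}.
This closure contains every attribute of R2, so R1 ∩ R2 → R2. The join is lossless.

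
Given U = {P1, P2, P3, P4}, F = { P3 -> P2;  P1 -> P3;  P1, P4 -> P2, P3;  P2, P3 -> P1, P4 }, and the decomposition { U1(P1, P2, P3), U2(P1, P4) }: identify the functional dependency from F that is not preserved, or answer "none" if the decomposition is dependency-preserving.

P3 → P2 lies within U1.
P1 → P3 lies within U1.
P1, P4 → P2, P3: restricted closure across fragments reaches P2, P3.
P2, P3 → P1, P4: restricted closure across fragments reaches P1, P4.
Every dependency is enforceable on the fragments, so the decomposition is dependency-preserving.

none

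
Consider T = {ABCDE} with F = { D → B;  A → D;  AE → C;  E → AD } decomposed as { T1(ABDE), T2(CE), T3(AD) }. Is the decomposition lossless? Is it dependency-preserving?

Lossless test (chase): Rows 1 and 3 agree on D; apply D→B and equate their B entries. Rows 1 and 2 agree on E; apply E→AD and equate their AD entries. Rows 1 and 2 agree on D; apply D→B and equate their B entries. Rows 1 and 2 agree on AE; apply AE→C and equate their C entries. Row 1 is now all distinguished symbols — the join is lossless.
Dependency preservation: AE → C is not contained in any single fragment, but the restricted closure of its left-hand side across the fragments still reaches the right-hand side; the remaining FDs each lie inside some fragment. All dependencies are preserved.

lossless and dependency-preserving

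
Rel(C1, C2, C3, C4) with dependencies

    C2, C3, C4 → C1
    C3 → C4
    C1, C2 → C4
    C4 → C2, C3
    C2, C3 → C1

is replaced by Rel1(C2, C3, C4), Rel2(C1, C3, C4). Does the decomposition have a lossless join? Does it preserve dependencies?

lossless but not dependency-preserving

Lossless test: (C3, C4)⁺ = {C1, C2, C3, C4}, which contains all of one fragment — lossless.
Dependency preservation: the restricted closure of {C1, C2} across the fragments never reaches {C4}, so C1, C2 → C4 cannot be enforced without a join — not preserved.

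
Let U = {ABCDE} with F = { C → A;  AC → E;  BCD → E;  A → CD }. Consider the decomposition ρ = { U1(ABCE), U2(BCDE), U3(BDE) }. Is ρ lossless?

Chase test. Columns are ABCDE; row i has aⱼ where attribute j ∈ Ui, else bᵢⱼ.
Initial tableau (one row per fragment):
  row 1: a1 a2 a3 b14 a5
  row 2: b21 a2 a3 a4 a5
  row 3: b31 a2 b33 a4 a5
Rows 1 and 2 agree on C; apply C→A and equate their A entries.
Rows 1 and 2 agree on A; apply A→CD and equate their CD entries.
Row 1 is now all distinguished symbols — the join is lossless.

Yes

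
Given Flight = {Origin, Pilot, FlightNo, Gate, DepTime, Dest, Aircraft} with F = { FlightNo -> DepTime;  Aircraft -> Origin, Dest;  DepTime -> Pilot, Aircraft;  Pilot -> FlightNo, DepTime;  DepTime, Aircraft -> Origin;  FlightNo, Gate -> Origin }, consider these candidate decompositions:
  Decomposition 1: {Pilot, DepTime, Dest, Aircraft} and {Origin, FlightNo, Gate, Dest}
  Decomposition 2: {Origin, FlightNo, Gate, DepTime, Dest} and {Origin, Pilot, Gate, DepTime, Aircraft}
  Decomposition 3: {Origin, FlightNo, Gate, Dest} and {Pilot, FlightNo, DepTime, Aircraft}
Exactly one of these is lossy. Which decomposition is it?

Decomposition 1: common = {Dest}, closure = {Dest} → lossy.
Decomposition 2: common = {Origin, Gate, DepTime}, closure = {Origin, Pilot, FlightNo, Gate, DepTime, Dest, Aircraft} → lossless.
Decomposition 3: common = {FlightNo}, closure = {Origin, Pilot, FlightNo, DepTime, Dest, Aircraft} → lossless.

Decomposition 1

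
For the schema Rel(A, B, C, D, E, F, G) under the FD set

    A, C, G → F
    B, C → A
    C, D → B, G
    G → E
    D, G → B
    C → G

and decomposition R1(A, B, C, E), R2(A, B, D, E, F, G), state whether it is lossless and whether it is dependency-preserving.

Lossless test: (A, B, E)⁺ = {A, B, E}, which is a superkey of neither fragment — lossy.
Dependency preservation: the restricted closure of {A, C, G} across the fragments never reaches {F}, so A, C, G → F cannot be enforced without a join — not preserved.

lossy and not dependency-preserving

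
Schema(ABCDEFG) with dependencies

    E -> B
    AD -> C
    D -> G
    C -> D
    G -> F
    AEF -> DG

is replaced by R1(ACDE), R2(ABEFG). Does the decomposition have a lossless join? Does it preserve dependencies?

Lossless test: (AE)⁺ = {ABE}, which is a superkey of neither fragment — lossy.
Dependency preservation: the restricted closure of {D} across the fragments never reaches {G}, so D → G cannot be enforced without a join — not preserved.

lossy and not dependency-preserving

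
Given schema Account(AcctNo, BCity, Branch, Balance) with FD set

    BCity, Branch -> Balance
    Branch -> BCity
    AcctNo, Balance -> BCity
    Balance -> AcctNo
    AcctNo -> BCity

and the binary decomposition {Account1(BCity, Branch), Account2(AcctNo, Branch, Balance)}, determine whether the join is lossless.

Common attributes: Account1 ∩ Account2 = {Branch}.
Closure of {Branch}: Branch → BCity applies, adding BCity; BCity, Branch → Balance applies, adding Balance; Balance → AcctNo applies, adding AcctNo. So (Branch)⁺ = {AcctNo, BCity, Branch, Balance}.
This closure contains every attribute of Account1, so Account1 ∩ Account2 → Account1. The join is lossless.

Yes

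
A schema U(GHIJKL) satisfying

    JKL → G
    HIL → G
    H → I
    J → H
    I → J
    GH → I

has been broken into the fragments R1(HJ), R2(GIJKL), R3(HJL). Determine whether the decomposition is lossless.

Yes

Chase test. Columns are GHIJKL; row i has aⱼ where attribute j ∈ Ri, else bᵢⱼ.
Initial tableau (one row per fragment):
  row 1: b11 a2 b13 a4 b15 b16
  row 2: a1 b22 a3 a4 a5 a6
  row 3: b31 a2 b33 a4 b35 a6
Rows 1 and 3 agree on H; apply H→I and equate their I entries.
Rows 1 and 2 agree on J; apply J→H and equate their H entries.
Rows 1 and 2 agree on H; apply H→I and equate their I entries.
Rows 2 and 3 agree on HIL; apply HIL→G and equate their G entries.
Row 2 is now all distinguished symbols — the join is lossless.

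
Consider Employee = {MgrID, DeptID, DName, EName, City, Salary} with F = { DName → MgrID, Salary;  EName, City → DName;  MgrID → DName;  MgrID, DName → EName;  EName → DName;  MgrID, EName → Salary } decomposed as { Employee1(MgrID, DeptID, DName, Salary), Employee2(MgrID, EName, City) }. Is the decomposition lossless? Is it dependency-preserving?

Lossless test: (MgrID)⁺ = {MgrID, DName, EName, Salary}, which is a superkey of neither fragment — lossy.
Dependency preservation: EName, City → DName; MgrID, DName → EName; EName → DName; MgrID, EName → Salary are not contained in any single fragment, but the restricted closure of each left-hand side across the fragments still reaches the right-hand side; the remaining FDs each lie inside some fragment. All dependencies are preserved.

lossy but dependency-preserving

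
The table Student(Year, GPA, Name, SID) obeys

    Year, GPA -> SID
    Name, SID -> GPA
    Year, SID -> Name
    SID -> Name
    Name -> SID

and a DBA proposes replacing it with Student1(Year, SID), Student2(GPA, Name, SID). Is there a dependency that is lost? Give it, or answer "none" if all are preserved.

Year, GPA -> SID

Check Year, GPA → SID: no single fragment contains all of {Year, GPA, SID}, and the restricted closure of {Year, GPA} across the fragments never reaches {SID}.
Name, SID → GPA is preserved.
Year, SID → Name is preserved.
SID → Name is preserved.
Name → SID is preserved.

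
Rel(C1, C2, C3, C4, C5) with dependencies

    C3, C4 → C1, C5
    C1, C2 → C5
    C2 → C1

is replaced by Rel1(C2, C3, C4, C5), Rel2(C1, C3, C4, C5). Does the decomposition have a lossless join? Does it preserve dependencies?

lossless but not dependency-preserving

Lossless test: (C3, C4, C5)⁺ = {C1, C3, C4, C5}, which contains all of one fragment — lossless.
Dependency preservation: the restricted closure of {C2} across the fragments never reaches {C1}, so C2 → C1 cannot be enforced without a join — not preserved.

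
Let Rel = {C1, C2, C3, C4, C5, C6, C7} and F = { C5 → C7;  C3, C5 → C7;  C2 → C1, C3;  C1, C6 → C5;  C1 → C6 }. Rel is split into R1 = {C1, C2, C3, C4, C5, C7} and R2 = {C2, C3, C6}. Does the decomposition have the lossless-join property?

Yes

Common attributes: R1 ∩ R2 = {C2, C3}.
Closure of {C2, C3}: C2 → C1, C3 applies, adding C1; C1 → C6 applies, adding C6; C1, C6 → C5 applies, adding C5; C5 → C7 applies, adding C7. So (C2, C3)⁺ = {C1, C2, C3, C5, C6, C7}.
This closure contains every attribute of R2, so R1 ∩ R2 → R2. The join is lossless.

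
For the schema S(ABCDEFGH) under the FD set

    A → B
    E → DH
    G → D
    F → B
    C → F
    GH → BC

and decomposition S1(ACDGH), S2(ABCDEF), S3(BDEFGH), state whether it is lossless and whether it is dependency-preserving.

lossy but dependency-preserving

Lossless test (chase): Rows 1 and 2 agree on A; apply A→B and equate their B entries. Rows 2 and 3 agree on E; apply E→DH and equate their DH entries. Rows 1 and 2 agree on C; apply C→F and equate their F entries. Rows 1 and 3 agree on GH; apply GH→BC and equate their BC entries. No row becomes fully distinguished — the join is lossy.
Dependency preservation: GH → BC is not contained in any single fragment, but the restricted closure of its left-hand side across the fragments still reaches the right-hand side; the remaining FDs each lie inside some fragment. All dependencies are preserved.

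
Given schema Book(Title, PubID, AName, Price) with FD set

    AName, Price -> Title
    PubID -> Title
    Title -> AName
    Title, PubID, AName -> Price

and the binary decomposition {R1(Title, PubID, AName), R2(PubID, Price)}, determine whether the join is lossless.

Common attributes: R1 ∩ R2 = {PubID}.
Closure of {PubID}: PubID → Title applies, adding Title; Title → AName applies, adding AName; Title, PubID, AName → Price applies, adding Price. So (PubID)⁺ = {Title, PubID, AName, Price}.
This closure contains every attribute of R1, so R1 ∩ R2 → R1. The join is lossless.

Yes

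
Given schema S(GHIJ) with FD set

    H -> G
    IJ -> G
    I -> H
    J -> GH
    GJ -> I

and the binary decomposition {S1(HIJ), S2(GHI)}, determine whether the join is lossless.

Yes

Common attributes: S1 ∩ S2 = {HI}.
Closure of {HI}: H → G applies, adding G. So (HI)⁺ = {GHI}.
This closure contains every attribute of S2, so S1 ∩ S2 → S2. The join is lossless.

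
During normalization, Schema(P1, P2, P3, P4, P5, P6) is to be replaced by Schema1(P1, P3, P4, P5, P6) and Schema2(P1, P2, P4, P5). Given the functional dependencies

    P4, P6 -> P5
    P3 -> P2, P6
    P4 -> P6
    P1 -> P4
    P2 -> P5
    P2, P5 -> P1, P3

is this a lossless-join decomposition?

Common attributes: Schema1 ∩ Schema2 = {P1, P4, P5}.
Closure of {P1, P4, P5}: P4 → P6 applies, adding P6. So (P1, P4, P5)⁺ = {P1, P4, P5, P6}.
The closure contains neither all of Schema1 = {P1, P3, P4, P5, P6} nor all of Schema2 = {P1, P2, P4, P5}, so the common attributes are not a superkey of either fragment. The join is lossy.

No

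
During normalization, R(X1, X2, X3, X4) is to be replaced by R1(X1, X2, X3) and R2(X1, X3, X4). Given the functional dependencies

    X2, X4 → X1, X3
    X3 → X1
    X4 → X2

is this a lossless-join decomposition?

Common attributes: R1 ∩ R2 = {X1, X3}.
No dependency enlarges {X1, X3}, so (X1, X3)⁺ = {X1, X3}.
The closure contains neither all of R1 = {X1, X2, X3} nor all of R2 = {X1, X3, X4}, so the common attributes are not a superkey of either fragment. The join is lossy.

No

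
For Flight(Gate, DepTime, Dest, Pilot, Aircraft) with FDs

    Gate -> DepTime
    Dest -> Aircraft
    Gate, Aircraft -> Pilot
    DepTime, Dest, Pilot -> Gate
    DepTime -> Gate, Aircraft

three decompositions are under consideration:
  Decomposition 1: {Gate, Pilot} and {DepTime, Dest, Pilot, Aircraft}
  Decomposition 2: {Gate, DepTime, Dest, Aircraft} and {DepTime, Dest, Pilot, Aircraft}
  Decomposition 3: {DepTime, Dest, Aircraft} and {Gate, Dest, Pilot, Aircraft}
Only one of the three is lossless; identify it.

Decomposition 2

Decomposition 1: common = {Pilot}, closure = {Pilot} → lossy.
Decomposition 2: common = {DepTime, Dest, Aircraft}, closure = {Gate, DepTime, Dest, Pilot, Aircraft} → lossless.
Decomposition 3: common = {Dest, Aircraft}, closure = {Dest, Aircraft} → lossy.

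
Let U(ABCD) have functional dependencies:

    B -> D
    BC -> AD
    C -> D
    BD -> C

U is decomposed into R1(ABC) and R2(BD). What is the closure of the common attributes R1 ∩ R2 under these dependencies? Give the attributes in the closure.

ABCD

R1 ∩ R2 = {B}.
B → D applies, adding D
BD → C applies, adding C
BC → AD applies, adding A
Closure: {ABCD}.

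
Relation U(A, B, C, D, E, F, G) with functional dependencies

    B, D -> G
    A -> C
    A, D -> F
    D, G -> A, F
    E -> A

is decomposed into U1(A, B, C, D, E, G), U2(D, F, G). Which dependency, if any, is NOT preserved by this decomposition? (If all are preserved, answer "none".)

Check A, D → F: no single fragment contains all of {A, D, F}, and the restricted closure of {A, D} across the fragments never reaches {F}.
B, D → G is preserved.
A → C is preserved.
D, G → A, F is preserved.
E → A is preserved.

A, D -> F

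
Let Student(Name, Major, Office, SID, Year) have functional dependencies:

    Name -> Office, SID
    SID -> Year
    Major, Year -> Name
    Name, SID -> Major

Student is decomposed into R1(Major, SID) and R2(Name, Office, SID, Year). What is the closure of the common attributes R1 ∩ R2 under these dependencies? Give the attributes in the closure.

SID, Year

R1 ∩ R2 = {SID}.
SID → Year applies, adding Year
Closure: {SID, Year}.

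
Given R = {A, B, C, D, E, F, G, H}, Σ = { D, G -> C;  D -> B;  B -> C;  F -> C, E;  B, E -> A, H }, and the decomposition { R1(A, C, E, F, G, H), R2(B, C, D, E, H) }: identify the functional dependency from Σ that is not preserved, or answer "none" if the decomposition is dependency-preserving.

B, E -> A, H

Check B, E → A, H: no single fragment contains all of {A, B, E, H}, and the restricted closure of {B, E} across the fragments never reaches {A, H}.
D, G → C is preserved.
D → B is preserved.
B → C is preserved.
F → C, E is preserved.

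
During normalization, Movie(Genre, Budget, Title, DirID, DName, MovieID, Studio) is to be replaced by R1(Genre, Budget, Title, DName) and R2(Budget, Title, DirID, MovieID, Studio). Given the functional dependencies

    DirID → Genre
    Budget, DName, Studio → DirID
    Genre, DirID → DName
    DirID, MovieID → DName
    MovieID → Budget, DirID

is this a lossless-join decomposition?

No

Common attributes: R1 ∩ R2 = {Budget, Title}.
No dependency enlarges {Budget, Title}, so (Budget, Title)⁺ = {Budget, Title}.
The closure contains neither all of R1 = {Genre, Budget, Title, DName} nor all of R2 = {Budget, Title, DirID, MovieID, Studio}, so the common attributes are not a superkey of either fragment. The join is lossy.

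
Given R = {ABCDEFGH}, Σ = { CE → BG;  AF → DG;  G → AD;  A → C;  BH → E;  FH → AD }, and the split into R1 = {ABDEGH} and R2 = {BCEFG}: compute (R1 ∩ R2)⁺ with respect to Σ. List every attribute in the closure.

R1 ∩ R2 = {BEG}.
G → AD applies, adding AD
A → C applies, adding C
Closure: {ABCDEG}.

ABCDEG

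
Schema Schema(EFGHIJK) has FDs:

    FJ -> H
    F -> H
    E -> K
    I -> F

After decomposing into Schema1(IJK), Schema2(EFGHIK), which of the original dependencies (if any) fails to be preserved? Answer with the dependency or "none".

none

FJ → H: restricted closure across fragments reaches H.
F → H lies within Schema2.
E → K lies within Schema2.
I → F lies within Schema2.
Every dependency is enforceable on the fragments, so the decomposition is dependency-preserving.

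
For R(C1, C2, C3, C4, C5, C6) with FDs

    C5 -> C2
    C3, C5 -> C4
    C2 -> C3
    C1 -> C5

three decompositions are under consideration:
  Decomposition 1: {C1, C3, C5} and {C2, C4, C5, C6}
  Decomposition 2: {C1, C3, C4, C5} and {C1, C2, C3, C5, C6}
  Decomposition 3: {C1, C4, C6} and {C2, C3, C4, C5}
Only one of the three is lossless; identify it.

Decomposition 2

Decomposition 1: common = {C5}, closure = {C2, C3, C4, C5} → lossy.
Decomposition 2: common = {C1, C3, C5}, closure = {C1, C2, C3, C4, C5} → lossless.
Decomposition 3: common = {C4}, closure = {C4} → lossy.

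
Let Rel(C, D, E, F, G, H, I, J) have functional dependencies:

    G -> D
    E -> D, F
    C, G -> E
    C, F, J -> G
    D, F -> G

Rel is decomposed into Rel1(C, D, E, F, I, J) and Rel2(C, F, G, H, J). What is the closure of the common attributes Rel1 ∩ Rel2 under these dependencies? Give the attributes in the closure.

C, D, E, F, G, J

Rel1 ∩ Rel2 = {C, F, J}.
C, F, J → G applies, adding G
G → D applies, adding D
C, G → E applies, adding E
Closure: {C, D, E, F, G, J}.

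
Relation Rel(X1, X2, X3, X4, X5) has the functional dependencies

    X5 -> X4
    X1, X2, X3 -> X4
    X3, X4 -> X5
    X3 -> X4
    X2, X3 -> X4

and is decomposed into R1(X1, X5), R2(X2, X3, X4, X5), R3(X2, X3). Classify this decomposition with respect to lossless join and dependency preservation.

lossy but dependency-preserving

Lossless test (chase): Rows 1 and 2 agree on X5; apply X5→X4 and equate their X4 entries. Rows 2 and 3 agree on X3; apply X3→X4 and equate their X4 entries. Rows 2 and 3 agree on X3, X4; apply X3, X4→X5 and equate their X5 entries. No row becomes fully distinguished — the join is lossy.
Dependency preservation: X1, X2, X3 → X4 is not contained in any single fragment, but the restricted closure of its left-hand side across the fragments still reaches the right-hand side; the remaining FDs each lie inside some fragment. All dependencies are preserved.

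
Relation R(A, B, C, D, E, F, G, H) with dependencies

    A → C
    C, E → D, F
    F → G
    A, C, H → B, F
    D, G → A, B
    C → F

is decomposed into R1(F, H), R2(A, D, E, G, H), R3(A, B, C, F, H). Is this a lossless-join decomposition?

Yes

Chase test. Columns are A, B, C, D, E, F, G, H; row i has aⱼ where attribute j ∈ Ri, else bᵢⱼ.
Initial tableau (one row per fragment):
  row 1: b11 b12 b13 b14 b15 a6 b17 a8
  row 2: a1 b22 b23 a4 a5 b26 a7 a8
  row 3: a1 a2 a3 b34 b35 a6 b37 a8
Rows 2 and 3 agree on A; apply A→C and equate their C entries.
Rows 1 and 3 agree on F; apply F→G and equate their G entries.
Rows 2 and 3 agree on A, C, H; apply A, C, H→B, F and equate their B, F entries.
Rows 1 and 2 agree on F; apply F→G and equate their G entries.
Row 2 is now all distinguished symbols — the join is lossless.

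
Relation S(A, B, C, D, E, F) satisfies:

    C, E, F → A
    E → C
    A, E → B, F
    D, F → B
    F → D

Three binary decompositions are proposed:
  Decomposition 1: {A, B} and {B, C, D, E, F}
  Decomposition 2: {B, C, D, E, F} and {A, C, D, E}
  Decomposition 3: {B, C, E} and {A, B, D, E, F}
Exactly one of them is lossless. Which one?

Decomposition 3

Decomposition 1: common = {B}, closure = {B} → lossy.
Decomposition 2: common = {C, D, E}, closure = {C, D, E} → lossy.
Decomposition 3: common = {B, E}, closure = {B, C, E} → lossless.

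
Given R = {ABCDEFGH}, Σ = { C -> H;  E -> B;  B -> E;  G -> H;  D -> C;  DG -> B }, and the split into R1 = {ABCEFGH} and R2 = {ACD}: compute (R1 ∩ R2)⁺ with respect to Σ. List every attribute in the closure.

ACH

R1 ∩ R2 = {AC}.
C → H applies, adding H
Closure: {ACH}.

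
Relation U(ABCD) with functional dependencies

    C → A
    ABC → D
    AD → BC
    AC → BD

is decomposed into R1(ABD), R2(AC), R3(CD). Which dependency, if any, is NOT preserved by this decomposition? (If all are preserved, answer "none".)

AD → BC

Check AD → BC: no single fragment contains all of {ABCD}, and the restricted closure of {AD} across the fragments never reaches {BC}.
C → A is preserved.
ABC → D is preserved.
AC → BD is preserved.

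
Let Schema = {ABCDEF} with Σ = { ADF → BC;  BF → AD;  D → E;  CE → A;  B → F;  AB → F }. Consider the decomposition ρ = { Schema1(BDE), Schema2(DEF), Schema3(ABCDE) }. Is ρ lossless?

Chase test. Columns are ABCDEF; row i has aⱼ where attribute j ∈ Schemai, else bᵢⱼ.
Initial tableau (one row per fragment):
  row 1: b11 a2 b13 a4 a5 b16
  row 2: b21 b22 b23 a4 a5 a6
  row 3: a1 a2 a3 a4 a5 b36
Rows 1 and 3 agree on B; apply B→F and equate their F entries.
Rows 1 and 3 agree on BF; apply BF→AD and equate their AD entries.
Rows 1 and 3 agree on ADF; apply ADF→BC and equate their BC entries.
No row becomes fully distinguished — the join is lossy.

No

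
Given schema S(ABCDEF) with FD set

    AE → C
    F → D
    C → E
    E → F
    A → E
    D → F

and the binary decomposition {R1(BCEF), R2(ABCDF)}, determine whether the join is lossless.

Yes

Common attributes: R1 ∩ R2 = {BCF}.
Closure of {BCF}: F → D applies, adding D; C → E applies, adding E. So (BCF)⁺ = {BCDEF}.
This closure contains every attribute of R1, so R1 ∩ R2 → R1. The join is lossless.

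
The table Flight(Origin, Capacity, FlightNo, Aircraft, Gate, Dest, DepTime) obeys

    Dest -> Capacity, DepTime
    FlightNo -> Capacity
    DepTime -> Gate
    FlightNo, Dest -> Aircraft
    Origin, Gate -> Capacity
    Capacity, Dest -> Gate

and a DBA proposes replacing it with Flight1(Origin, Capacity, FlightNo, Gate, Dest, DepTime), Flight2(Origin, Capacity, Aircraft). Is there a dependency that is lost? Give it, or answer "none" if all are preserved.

FlightNo, Dest -> Aircraft

Check FlightNo, Dest → Aircraft: no single fragment contains all of {FlightNo, Aircraft, Dest}, and the restricted closure of {FlightNo, Dest} across the fragments never reaches {Aircraft}.
Dest → Capacity, DepTime is preserved.
FlightNo → Capacity is preserved.
DepTime → Gate is preserved.
Origin, Gate → Capacity is preserved.
Capacity, Dest → Gate is preserved.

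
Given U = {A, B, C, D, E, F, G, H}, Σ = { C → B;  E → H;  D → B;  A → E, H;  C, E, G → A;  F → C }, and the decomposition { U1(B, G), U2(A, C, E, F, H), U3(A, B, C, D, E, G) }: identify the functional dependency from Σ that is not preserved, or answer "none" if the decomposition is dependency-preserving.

none

C → B lies within U3.
E → H lies within U2.
D → B lies within U3.
A → E, H lies within U2.
C, E, G → A lies within U3.
F → C lies within U2.
Every dependency is enforceable on the fragments, so the decomposition is dependency-preserving.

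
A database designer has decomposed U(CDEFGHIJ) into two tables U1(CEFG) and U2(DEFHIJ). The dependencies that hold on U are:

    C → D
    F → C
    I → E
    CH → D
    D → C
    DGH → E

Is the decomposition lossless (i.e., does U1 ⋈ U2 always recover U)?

No

Common attributes: U1 ∩ U2 = {EF}.
Closure of {EF}: F → C applies, adding C; C → D applies, adding D. So (EF)⁺ = {CDEF}.
The closure contains neither all of U1 = {CEFG} nor all of U2 = {DEFHIJ}, so the common attributes are not a superkey of either fragment. The join is lossy.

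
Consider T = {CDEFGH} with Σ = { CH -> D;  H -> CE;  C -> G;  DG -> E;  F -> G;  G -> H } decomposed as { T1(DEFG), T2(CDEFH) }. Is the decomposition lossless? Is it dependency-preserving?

Lossless test: (DEF)⁺ = {CDEFGH}, which contains all of one fragment — lossless.
Dependency preservation: the restricted closure of {C} across the fragments never reaches {G}, so C → G cannot be enforced without a join — not preserved.

lossless but not dependency-preserving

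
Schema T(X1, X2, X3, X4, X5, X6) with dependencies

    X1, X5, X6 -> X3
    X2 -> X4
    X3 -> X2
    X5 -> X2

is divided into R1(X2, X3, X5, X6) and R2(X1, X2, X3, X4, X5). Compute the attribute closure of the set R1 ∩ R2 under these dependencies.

X2, X3, X4, X5

R1 ∩ R2 = {X2, X3, X5}.
X2 → X4 applies, adding X4
Closure: {X2, X3, X4, X5}.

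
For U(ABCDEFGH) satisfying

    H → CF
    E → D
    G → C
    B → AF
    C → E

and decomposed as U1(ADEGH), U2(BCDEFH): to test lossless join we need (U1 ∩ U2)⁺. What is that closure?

U1 ∩ U2 = {DEH}.
H → CF applies, adding CF
Closure: {CDEFH}.

CDEFH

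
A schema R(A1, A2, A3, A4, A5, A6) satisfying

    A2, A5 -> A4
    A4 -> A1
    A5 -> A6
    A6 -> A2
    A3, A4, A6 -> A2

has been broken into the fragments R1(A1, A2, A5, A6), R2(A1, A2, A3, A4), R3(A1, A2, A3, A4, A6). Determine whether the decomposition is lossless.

Chase test. Columns are A1, A2, A3, A4, A5, A6; row i has aⱼ where attribute j ∈ Ri, else bᵢⱼ.
Initial tableau (one row per fragment):
  row 1: a1 a2 b13 b14 a5 a6
  row 2: a1 a2 a3 a4 b25 b26
  row 3: a1 a2 a3 a4 b35 a6
No row becomes fully distinguished — the join is lossy.

No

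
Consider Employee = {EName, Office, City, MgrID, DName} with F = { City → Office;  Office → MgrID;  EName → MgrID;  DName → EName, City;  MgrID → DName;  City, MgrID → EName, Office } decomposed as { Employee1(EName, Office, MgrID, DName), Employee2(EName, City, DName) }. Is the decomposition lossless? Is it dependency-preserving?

lossless and dependency-preserving

Lossless test: (EName, DName)⁺ = {EName, Office, City, MgrID, DName}, which contains all of one fragment — lossless.
Dependency preservation: City → Office; City, MgrID → EName, Office are not contained in any single fragment, but the restricted closure of each left-hand side across the fragments still reaches the right-hand side; the remaining FDs each lie inside some fragment. All dependencies are preserved.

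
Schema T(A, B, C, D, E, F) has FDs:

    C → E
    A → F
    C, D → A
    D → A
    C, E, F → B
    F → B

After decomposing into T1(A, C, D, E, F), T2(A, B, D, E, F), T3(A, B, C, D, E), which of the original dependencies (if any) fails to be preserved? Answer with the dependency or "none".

none

C → E lies within T1.
A → F lies within T1.
C, D → A lies within T1.
D → A lies within T1.
C, E, F → B: restricted closure across fragments reaches B.
F → B lies within T2.
Every dependency is enforceable on the fragments, so the decomposition is dependency-preserving.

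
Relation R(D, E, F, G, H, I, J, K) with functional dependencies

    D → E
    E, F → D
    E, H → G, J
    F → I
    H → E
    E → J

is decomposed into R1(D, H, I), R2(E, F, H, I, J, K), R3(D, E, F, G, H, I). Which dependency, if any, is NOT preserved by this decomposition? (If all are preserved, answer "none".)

none

D → E lies within R3.
E, F → D lies within R3.
E, H → G, J: restricted closure across fragments reaches G, J.
F → I lies within R2.
H → E lies within R2.
E → J lies within R2.
Every dependency is enforceable on the fragments, so the decomposition is dependency-preserving.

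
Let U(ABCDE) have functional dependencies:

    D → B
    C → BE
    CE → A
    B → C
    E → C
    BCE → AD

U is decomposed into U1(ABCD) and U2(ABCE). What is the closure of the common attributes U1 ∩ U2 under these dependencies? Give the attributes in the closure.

ABCDE

U1 ∩ U2 = {ABC}.
C → BE applies, adding E
BCE → AD applies, adding D
Closure: {ABCDE}.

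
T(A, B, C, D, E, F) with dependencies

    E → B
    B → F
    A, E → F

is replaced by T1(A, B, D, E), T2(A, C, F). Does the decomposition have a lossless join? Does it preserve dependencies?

lossy and not dependency-preserving

Lossless test: (A)⁺ = {A}, which is a superkey of neither fragment — lossy.
Dependency preservation: the restricted closure of {B} across the fragments never reaches {F}, so B → F cannot be enforced without a join — not preserved.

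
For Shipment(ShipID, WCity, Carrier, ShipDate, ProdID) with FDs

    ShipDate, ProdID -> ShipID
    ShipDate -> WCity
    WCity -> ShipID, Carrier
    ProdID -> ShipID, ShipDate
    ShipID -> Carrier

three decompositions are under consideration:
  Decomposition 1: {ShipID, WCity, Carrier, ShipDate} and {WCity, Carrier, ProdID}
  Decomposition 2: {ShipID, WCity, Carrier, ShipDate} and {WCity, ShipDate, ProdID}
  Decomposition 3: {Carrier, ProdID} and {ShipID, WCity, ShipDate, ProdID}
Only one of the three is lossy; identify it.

Decomposition 1

Decomposition 1: common = {WCity, Carrier}, closure = {ShipID, WCity, Carrier} → lossy.
Decomposition 2: common = {WCity, ShipDate}, closure = {ShipID, WCity, Carrier, ShipDate} → lossless.
Decomposition 3: common = {ProdID}, closure = {ShipID, WCity, Carrier, ShipDate, ProdID} → lossless.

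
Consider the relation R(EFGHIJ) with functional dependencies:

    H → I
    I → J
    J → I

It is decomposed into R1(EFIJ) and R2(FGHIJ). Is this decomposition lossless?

Common attributes: R1 ∩ R2 = {FIJ}.
No dependency enlarges {FIJ}, so (FIJ)⁺ = {FIJ}.
The closure contains neither all of R1 = {EFIJ} nor all of R2 = {FGHIJ}, so the common attributes are not a superkey of either fragment. The join is lossy.

No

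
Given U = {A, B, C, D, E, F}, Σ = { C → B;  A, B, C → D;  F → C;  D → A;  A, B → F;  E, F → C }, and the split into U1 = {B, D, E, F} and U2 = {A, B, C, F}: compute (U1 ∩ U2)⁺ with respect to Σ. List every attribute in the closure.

U1 ∩ U2 = {B, F}.
F → C applies, adding C
Closure: {B, C, F}.

B, C, F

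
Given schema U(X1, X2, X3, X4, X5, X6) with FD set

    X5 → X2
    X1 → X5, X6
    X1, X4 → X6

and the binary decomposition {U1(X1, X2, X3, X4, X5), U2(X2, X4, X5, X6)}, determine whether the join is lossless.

Common attributes: U1 ∩ U2 = {X2, X4, X5}.
No dependency enlarges {X2, X4, X5}, so (X2, X4, X5)⁺ = {X2, X4, X5}.
The closure contains neither all of U1 = {X1, X2, X3, X4, X5} nor all of U2 = {X2, X4, X5, X6}, so the common attributes are not a superkey of either fragment. The join is lossy.

No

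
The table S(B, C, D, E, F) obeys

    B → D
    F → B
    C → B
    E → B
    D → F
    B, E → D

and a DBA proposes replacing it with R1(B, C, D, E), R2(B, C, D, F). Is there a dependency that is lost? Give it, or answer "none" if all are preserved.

B → D lies within R1.
F → B lies within R2.
C → B lies within R1.
E → B lies within R1.
D → F lies within R2.
B, E → D lies within R1.
Every dependency is enforceable on the fragments, so the decomposition is dependency-preserving.

none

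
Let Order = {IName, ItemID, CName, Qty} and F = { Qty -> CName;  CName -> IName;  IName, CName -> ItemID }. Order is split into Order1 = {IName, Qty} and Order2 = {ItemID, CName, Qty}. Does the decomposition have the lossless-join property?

Common attributes: Order1 ∩ Order2 = {Qty}.
Closure of {Qty}: Qty → CName applies, adding CName; CName → IName applies, adding IName; IName, CName → ItemID applies, adding ItemID. So (Qty)⁺ = {IName, ItemID, CName, Qty}.
This closure contains every attribute of Order1, so Order1 ∩ Order2 → Order1. The join is lossless.

Yes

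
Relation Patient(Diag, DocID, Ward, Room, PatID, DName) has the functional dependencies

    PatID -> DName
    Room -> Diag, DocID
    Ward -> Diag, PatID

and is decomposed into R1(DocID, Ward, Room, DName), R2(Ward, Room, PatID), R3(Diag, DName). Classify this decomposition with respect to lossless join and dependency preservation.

lossy and not dependency-preserving

Lossless test (chase): Rows 1 and 2 agree on Room; apply Room→Diag, DocID and equate their Diag, DocID entries. Rows 1 and 2 agree on Ward; apply Ward→Diag, PatID and equate their Diag, PatID entries. Rows 1 and 2 agree on PatID; apply PatID→DName and equate their DName entries. No row becomes fully distinguished — the join is lossy.
Dependency preservation: the restricted closure of {PatID} across the fragments never reaches {DName}, so PatID → DName cannot be enforced without a join — not preserved.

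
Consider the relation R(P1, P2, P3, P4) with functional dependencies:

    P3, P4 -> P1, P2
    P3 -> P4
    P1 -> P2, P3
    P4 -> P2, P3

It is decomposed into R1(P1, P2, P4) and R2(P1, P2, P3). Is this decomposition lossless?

Yes

Common attributes: R1 ∩ R2 = {P1, P2}.
Closure of {P1, P2}: P1 → P2, P3 applies, adding P3; P3 → P4 applies, adding P4. So (P1, P2)⁺ = {P1, P2, P3, P4}.
This closure contains every attribute of R1, so R1 ∩ R2 → R1. The join is lossless.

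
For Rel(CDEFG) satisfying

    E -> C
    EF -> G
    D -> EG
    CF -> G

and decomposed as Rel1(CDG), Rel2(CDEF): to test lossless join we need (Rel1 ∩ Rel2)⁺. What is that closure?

Rel1 ∩ Rel2 = {CD}.
D → EG applies, adding EG
Closure: {CDEG}.

CDEG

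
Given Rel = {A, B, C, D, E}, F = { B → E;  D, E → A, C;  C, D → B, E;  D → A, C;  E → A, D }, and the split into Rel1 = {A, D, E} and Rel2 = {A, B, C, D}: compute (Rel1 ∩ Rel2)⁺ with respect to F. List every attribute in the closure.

Rel1 ∩ Rel2 = {A, D}.
D → A, C applies, adding C
C, D → B, E applies, adding B, E
Closure: {A, B, C, D, E}.

A, B, C, D, E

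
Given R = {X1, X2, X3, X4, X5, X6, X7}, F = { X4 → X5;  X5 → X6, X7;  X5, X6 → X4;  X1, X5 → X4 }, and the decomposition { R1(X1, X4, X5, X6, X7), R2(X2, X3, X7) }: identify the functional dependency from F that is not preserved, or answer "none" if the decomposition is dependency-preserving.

X4 → X5 lies within R1.
X5 → X6, X7 lies within R1.
X5, X6 → X4 lies within R1.
X1, X5 → X4 lies within R1.
Every dependency is enforceable on the fragments, so the decomposition is dependency-preserving.

none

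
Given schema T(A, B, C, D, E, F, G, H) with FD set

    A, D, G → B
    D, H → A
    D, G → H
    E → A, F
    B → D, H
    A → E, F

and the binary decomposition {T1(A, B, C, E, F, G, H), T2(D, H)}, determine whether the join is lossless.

Common attributes: T1 ∩ T2 = {H}.
No dependency enlarges {H}, so (H)⁺ = {H}.
The closure contains neither all of T1 = {A, B, C, E, F, G, H} nor all of T2 = {D, H}, so the common attributes are not a superkey of either fragment. The join is lossy.

No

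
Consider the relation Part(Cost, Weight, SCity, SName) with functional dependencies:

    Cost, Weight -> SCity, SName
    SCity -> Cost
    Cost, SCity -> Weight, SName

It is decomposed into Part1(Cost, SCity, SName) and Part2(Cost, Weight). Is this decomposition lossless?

No

Common attributes: Part1 ∩ Part2 = {Cost}.
No dependency enlarges {Cost}, so (Cost)⁺ = {Cost}.
The closure contains neither all of Part1 = {Cost, SCity, SName} nor all of Part2 = {Cost, Weight}, so the common attributes are not a superkey of either fragment. The join is lossy.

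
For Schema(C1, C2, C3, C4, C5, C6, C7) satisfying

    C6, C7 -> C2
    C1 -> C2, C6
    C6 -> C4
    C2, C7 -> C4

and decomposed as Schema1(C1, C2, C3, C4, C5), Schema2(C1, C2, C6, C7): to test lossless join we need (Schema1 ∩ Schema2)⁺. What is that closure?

Schema1 ∩ Schema2 = {C1, C2}.
C1 → C2, C6 applies, adding C6
C6 → C4 applies, adding C4
Closure: {C1, C2, C4, C6}.

C1, C2, C4, C6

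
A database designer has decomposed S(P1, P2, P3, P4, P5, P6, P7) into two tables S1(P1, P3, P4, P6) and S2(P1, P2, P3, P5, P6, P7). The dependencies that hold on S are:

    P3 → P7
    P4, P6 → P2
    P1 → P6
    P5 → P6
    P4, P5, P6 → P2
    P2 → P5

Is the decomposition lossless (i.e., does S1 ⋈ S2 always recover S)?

Common attributes: S1 ∩ S2 = {P1, P3, P6}.
Closure of {P1, P3, P6}: P3 → P7 applies, adding P7. So (P1, P3, P6)⁺ = {P1, P3, P6, P7}.
The closure contains neither all of S1 = {P1, P3, P4, P6} nor all of S2 = {P1, P2, P3, P5, P6, P7}, so the common attributes are not a superkey of either fragment. The join is lossy.

No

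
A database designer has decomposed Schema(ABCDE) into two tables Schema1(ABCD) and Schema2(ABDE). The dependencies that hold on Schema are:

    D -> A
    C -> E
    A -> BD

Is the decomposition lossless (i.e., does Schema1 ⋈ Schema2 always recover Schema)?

Common attributes: Schema1 ∩ Schema2 = {ABD}.
No dependency enlarges {ABD}, so (ABD)⁺ = {ABD}.
The closure contains neither all of Schema1 = {ABCD} nor all of Schema2 = {ABDE}, so the common attributes are not a superkey of either fragment. The join is lossy.

No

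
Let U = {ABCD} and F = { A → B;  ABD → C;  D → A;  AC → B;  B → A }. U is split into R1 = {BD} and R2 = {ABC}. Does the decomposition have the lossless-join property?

Common attributes: R1 ∩ R2 = {B}.
Closure of {B}: B → A applies, adding A. So (B)⁺ = {AB}.
The closure contains neither all of R1 = {BD} nor all of R2 = {ABC}, so the common attributes are not a superkey of either fragment. The join is lossy.

No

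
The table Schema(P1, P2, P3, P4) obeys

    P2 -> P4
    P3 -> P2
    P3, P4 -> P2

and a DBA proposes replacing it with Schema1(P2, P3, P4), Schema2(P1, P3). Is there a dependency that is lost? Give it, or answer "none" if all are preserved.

P2 → P4 lies within Schema1.
P3 → P2 lies within Schema1.
P3, P4 → P2 lies within Schema1.
Every dependency is enforceable on the fragments, so the decomposition is dependency-preserving.

none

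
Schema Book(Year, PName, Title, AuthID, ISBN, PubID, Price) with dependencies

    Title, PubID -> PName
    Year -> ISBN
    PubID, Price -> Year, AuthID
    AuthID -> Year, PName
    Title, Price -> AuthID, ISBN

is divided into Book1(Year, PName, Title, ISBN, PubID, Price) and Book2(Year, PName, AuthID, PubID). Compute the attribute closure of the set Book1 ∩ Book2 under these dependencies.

Book1 ∩ Book2 = {Year, PName, PubID}.
Year → ISBN applies, adding ISBN
Closure: {Year, PName, ISBN, PubID}.

Year, PName, ISBN, PubID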